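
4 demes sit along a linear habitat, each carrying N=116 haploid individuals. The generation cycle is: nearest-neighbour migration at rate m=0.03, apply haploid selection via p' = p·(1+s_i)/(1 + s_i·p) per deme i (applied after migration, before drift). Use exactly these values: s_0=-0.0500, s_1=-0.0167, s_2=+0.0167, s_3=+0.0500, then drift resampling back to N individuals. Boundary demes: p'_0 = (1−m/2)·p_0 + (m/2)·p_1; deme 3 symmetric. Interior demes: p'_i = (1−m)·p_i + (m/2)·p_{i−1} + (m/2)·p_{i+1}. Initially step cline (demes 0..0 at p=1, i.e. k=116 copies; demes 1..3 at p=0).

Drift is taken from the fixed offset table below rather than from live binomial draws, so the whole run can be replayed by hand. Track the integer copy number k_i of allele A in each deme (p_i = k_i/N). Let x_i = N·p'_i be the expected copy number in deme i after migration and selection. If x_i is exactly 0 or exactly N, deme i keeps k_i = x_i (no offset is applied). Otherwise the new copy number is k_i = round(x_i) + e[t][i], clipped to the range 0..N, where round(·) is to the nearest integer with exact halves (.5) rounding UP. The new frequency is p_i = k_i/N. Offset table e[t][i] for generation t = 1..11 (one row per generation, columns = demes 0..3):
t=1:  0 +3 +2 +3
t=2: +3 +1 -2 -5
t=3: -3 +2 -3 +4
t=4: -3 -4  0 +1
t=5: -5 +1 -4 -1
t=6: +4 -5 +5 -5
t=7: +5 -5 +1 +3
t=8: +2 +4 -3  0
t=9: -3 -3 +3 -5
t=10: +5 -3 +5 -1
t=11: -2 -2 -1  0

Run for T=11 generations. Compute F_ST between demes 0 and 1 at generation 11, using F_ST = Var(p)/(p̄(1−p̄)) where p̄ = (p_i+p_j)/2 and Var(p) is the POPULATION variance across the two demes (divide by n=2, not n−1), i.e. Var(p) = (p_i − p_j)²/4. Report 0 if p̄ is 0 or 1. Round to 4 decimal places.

t=0: k=[116 0 0 0]
t=1: x=[114.1699 1.7114 0.0000 0.0000] k=[114 5 0 0]
t=2: x=[112.1800 6.4565 0.0763 0.0000] k=[115 7 0 0]
t=3: x=[113.2454 8.3831 0.1068 0.0000] k=[110 10 0 0]
t=4: x=[108.1320 11.1787 0.1525 0.0000] k=[105 7 0 0]
t=5: x=[102.9475 8.2352 0.1068 0.0000] k=[98 9 0 0]
t=6: x=[95.8244 10.0444 0.1373 0.0000] k=[100 5 5 0]
t=7: x=[97.8018 6.3236 5.0037 0.0787] k=[103 1 6 3]
t=8: x=[100.8054 2.5625 5.9731 3.1931] k=[103 7 3 3]
t=9: x=[100.8989 8.2500 3.1097 3.1459] k=[98 5 6 0]
t=10: x=[95.7623 6.3088 5.9884 0.0945] k=[101 3 11 0]
t=11: x=[98.7918 4.5163 10.8772 0.1732] k=[97 3 10 0]

0.6694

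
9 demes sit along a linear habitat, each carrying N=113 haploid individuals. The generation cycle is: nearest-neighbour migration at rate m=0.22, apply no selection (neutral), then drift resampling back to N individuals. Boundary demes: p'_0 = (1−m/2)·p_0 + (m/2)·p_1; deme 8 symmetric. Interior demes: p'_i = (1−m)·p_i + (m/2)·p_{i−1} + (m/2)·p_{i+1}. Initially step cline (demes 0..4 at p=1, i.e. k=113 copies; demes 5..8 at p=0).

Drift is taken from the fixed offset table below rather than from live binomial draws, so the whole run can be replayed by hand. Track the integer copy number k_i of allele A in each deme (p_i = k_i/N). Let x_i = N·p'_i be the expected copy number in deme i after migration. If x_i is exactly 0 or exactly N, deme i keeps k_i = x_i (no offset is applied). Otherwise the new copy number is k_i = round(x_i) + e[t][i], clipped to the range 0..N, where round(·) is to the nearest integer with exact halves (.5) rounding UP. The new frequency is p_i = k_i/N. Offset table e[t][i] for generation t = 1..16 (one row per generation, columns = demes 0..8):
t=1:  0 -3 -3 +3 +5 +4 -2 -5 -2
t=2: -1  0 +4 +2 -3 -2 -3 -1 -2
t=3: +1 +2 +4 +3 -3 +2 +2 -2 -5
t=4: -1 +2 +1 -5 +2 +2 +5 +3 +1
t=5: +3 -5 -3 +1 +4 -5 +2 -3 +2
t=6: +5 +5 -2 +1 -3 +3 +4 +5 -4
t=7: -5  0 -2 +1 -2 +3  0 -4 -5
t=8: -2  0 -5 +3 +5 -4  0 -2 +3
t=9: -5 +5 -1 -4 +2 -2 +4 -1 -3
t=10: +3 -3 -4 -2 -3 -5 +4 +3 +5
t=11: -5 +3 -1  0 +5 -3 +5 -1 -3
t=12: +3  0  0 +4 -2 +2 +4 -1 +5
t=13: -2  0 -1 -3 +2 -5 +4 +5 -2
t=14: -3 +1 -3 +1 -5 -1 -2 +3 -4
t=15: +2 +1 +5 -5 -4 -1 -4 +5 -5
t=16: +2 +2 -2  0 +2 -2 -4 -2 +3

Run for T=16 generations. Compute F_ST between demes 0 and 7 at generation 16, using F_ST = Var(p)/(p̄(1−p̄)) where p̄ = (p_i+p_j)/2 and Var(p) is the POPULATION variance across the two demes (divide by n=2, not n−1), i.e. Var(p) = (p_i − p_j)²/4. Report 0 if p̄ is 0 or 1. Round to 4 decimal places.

0.6049

t=0: k=[113 113 113 113 113 0 0 0 0]
t=1: x=[113.0000 113.0000 113.0000 113.0000 100.5700 12.4300 0.0000 0.0000 0.0000] k=[113 113 113 113 106 16 0 0 0]
t=2: x=[113.0000 113.0000 113.0000 112.2300 96.8700 24.1400 1.7600 0.0000 0.0000] k=[113 113 113 113 94 22 0 0 0]
t=3: x=[113.0000 113.0000 113.0000 110.9100 88.1700 27.5000 2.4200 0.0000 0.0000] k=[113 113 113 113 85 30 4 0 0]
t=4: x=[113.0000 113.0000 113.0000 109.9200 82.0300 33.1900 6.4200 0.4400 0.0000] k=[113 113 113 105 84 35 11 3 0]
t=5: x=[113.0000 113.0000 112.1200 103.5700 80.9200 37.7500 12.7600 3.5500 0.3300] k=[113 113 109 105 85 33 15 1 2]
t=6: x=[113.0000 112.5600 109.0000 103.2400 81.4800 36.7400 15.4400 2.6500 1.8900] k=[113 113 107 104 78 40 19 8 0]
t=7: x=[113.0000 112.3400 107.3300 101.4700 76.6800 41.8700 20.1000 8.3300 0.8800] k=[113 112 105 102 75 45 20 4 0]
t=8: x=[112.8900 111.3400 105.4400 99.3600 74.6700 45.5500 20.9900 5.3200 0.4400] k=[111 111 100 102 80 42 21 3 3]
t=9: x=[111.0000 109.7900 101.4300 99.3600 78.2400 43.8700 21.3300 4.9800 3.0000] k=[106 113 100 95 80 42 25 4 0]
t=10: x=[106.7700 110.8000 100.8800 93.9000 77.4700 44.3100 24.5600 5.8700 0.4400] k=[110 108 97 92 74 39 29 9 5]
t=11: x=[109.7800 107.0100 97.6600 90.5700 72.1300 41.7500 27.9000 10.7600 5.4400] k=[105 110 97 91 77 39 33 10 2]
t=12: x=[105.5500 108.0200 97.7700 90.1200 74.3600 42.5200 31.1300 11.6500 2.8800] k=[109 108 98 94 72 45 35 11 8]
t=13: x=[108.8900 107.0100 98.6600 92.0200 71.4500 46.8700 33.4600 13.3100 8.3300] k=[107 107 98 89 73 42 37 18 6]
t=14: x=[107.0000 106.0100 98.0000 88.2300 71.3500 44.8600 35.4600 18.7700 7.3200] k=[104 107 95 89 66 44 33 22 3]
t=15: x=[104.3300 105.3500 95.6600 87.1300 66.1100 45.2100 33.0000 21.1200 5.0900] k=[106 106 101 82 62 44 29 26 0]
t=16: x=[106.0000 105.4500 99.4600 81.8900 62.2200 44.3300 30.3200 23.4700 2.8600] k=[108 107 97 82 64 42 26 21 6]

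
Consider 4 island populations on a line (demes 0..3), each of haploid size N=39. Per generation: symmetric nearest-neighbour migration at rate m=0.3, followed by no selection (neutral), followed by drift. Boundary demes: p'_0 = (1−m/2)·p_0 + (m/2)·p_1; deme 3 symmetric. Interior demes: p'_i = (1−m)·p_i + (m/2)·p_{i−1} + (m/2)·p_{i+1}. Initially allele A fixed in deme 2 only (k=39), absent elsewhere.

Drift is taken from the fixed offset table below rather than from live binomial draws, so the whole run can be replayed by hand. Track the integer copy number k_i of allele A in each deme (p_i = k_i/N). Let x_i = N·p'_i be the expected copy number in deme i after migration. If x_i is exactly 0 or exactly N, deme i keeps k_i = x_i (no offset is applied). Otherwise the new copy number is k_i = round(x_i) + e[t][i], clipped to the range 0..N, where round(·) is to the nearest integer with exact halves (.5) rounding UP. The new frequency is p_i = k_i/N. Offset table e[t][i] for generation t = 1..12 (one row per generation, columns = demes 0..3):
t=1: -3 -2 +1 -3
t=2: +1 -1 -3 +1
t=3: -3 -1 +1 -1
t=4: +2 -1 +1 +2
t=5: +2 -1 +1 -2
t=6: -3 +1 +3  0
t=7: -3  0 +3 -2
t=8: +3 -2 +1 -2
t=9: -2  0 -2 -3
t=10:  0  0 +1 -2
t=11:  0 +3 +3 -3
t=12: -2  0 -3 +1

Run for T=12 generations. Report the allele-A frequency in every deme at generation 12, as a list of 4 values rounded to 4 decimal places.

t=0: k=[0 0 39 0]
t=1: x=[0.0000 5.8500 27.3000 5.8500] k=[0 4 28 3]
t=2: x=[0.6000 7.0000 20.6500 6.7500] k=[2 6 18 8]
t=3: x=[2.6000 7.2000 14.7000 9.5000] k=[0 6 16 9]
t=4: x=[0.9000 6.6000 13.4500 10.0500] k=[3 6 14 12]
t=5: x=[3.4500 6.7500 12.5000 12.3000] k=[5 6 14 10]
t=6: x=[5.1500 7.0500 12.2000 10.6000] k=[2 8 15 11]
t=7: x=[2.9000 8.1500 13.3500 11.6000] k=[0 8 16 10]
t=8: x=[1.2000 8.0000 13.9000 10.9000] k=[4 6 15 9]
t=9: x=[4.3000 7.0500 12.7500 9.9000] k=[2 7 11 7]
t=10: x=[2.7500 6.8500 9.8000 7.6000] k=[3 7 11 6]
t=11: x=[3.6000 7.0000 9.6500 6.7500] k=[4 10 13 4]
t=12: x=[4.9000 9.5500 11.2000 5.3500] k=[3 10 8 6]

[0.0769, 0.2564, 0.2051, 0.1538]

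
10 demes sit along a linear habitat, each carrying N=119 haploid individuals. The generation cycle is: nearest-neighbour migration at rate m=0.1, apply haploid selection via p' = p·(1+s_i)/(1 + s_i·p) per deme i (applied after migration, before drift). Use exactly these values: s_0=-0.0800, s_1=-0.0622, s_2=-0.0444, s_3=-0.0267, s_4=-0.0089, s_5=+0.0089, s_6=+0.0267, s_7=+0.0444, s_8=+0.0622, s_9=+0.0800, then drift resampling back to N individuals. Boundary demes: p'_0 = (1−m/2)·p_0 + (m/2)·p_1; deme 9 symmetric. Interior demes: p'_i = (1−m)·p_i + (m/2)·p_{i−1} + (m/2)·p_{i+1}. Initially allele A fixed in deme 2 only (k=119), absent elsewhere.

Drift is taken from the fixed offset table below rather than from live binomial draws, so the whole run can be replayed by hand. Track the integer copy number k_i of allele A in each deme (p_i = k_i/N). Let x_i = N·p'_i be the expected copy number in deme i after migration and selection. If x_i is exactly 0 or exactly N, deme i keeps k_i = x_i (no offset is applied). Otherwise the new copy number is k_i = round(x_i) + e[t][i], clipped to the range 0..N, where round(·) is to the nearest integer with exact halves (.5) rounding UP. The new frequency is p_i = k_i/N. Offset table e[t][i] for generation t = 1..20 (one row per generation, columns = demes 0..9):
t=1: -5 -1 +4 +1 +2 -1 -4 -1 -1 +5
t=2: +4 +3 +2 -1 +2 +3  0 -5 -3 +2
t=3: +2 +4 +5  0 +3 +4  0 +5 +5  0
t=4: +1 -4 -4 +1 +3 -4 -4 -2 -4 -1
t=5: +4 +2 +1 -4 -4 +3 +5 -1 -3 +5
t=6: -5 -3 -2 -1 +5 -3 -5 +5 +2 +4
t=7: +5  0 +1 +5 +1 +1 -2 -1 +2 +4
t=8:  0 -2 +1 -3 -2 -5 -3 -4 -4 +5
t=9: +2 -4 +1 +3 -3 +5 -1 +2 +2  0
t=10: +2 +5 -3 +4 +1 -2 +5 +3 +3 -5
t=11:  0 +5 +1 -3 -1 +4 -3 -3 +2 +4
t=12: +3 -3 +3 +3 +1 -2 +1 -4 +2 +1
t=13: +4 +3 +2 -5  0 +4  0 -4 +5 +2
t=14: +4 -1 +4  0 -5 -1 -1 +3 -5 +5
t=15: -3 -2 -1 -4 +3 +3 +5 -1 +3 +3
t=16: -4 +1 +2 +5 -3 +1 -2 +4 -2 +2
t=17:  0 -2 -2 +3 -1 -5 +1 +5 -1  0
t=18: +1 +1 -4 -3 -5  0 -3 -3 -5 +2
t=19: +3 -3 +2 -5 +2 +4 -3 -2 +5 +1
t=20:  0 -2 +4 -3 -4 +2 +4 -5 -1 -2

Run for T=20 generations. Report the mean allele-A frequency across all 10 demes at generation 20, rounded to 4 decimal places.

0.0849

t=0: k=[0 0 119 0 0 0 0 0 0 0]
t=1: x=[0.0000 5.5973 106.6047 5.7989 0.0000 0.0000 0.0000 0.0000 0.0000 0.0000] k=[0 5 111 7 0 0 0 0 0 0]
t=2: x=[0.2300 9.4747 99.7793 11.5644 0.3469 0.0000 0.0000 0.0000 0.0000 0.0000] k=[4 12 102 11 2 0 0 0 0 0]
t=3: x=[4.0600 15.2267 92.0141 14.7468 2.3295 0.1009 0.0000 0.0000 0.0000 0.0000] k=[6 19 97 15 5 4 0 0 0 0]
t=4: x=[6.1455 21.1116 87.9696 18.1792 5.4037 3.8831 0.2053 0.0000 0.0000 0.0000] k=[7 17 84 19 8 0 0 0 0 0]
t=5: x=[6.9350 18.8105 76.1629 21.2239 8.0824 0.4035 0.0000 0.0000 0.0000 0.0000] k=[11 21 77 17 4 3 0 0 0 0]
t=6: x=[10.6624 22.1201 69.8955 18.9155 4.5606 2.9252 0.1540 0.0000 0.0000 0.0000] k=[6 19 68 18 10 0 0 0 0 0]
t=7: x=[6.1455 19.7206 61.7021 19.6520 9.8192 0.5044 0.0000 0.0000 0.0000 0.0000] k=[11 20 63 25 11 2 0 0 0 0]
t=8: x=[10.6157 20.5837 57.5995 25.6513 11.1593 2.3705 0.1027 0.0000 0.0000 0.0000] k=[11 19 59 23 9 0 0 0 0 0]
t=9: x=[10.5690 19.5290 53.8584 23.5841 9.1740 0.4540 0.0000 0.0000 0.0000 0.0000] k=[13 16 55 27 6 5 0 0 0 0]
t=10: x=[12.2059 16.8496 50.3266 26.7841 6.9413 4.8410 0.2567 0.0000 0.0000 0.0000] k=[14 22 47 31 8 3 5 0 0 0]
t=11: x=[13.3775 21.6878 43.6869 30.0382 8.8267 3.3790 4.7692 0.2611 0.0000 0.0000] k=[13 27 45 27 8 7 2 0 0 0]
t=12: x=[12.7212 25.8760 41.9582 26.3900 8.8267 6.8570 2.2063 0.1044 0.0000 0.0000] k=[16 23 45 29 10 5 3 0 0 0]
t=13: x=[15.2092 22.5527 41.8595 28.2627 10.6133 5.1938 3.0268 0.1567 0.0000 0.0000] k=[19 26 44 23 11 9 3 0 0 0]
t=14: x=[18.0366 25.2490 40.8235 22.9446 11.4075 8.8725 3.2318 0.1567 0.0000 0.0000] k=[22 24 45 23 6 8 2 3 0 0]
t=15: x=[20.6386 23.7073 41.6128 22.7479 6.8917 7.6633 2.4115 2.9213 0.1593 0.0000] k=[18 22 41 19 10 11 7 2 3 0]
t=16: x=[16.9514 21.5917 37.7695 19.2100 10.4147 10.8370 7.1245 2.4001 2.9698 0.1620] k=[13 23 40 24 7 12 5 6 1 2]
t=17: x=[12.5338 22.1682 37.1792 23.4365 8.0328 11.4917 5.5375 5.9404 1.3799 2.1032] k=[13 20 35 26 7 6 7 11 0 2]
t=18: x=[12.3932 19.3373 32.7118 24.9620 7.8343 6.1515 7.3291 10.6643 0.6902 2.0494] k=[13 20 29 22 3 6 4 8 0 4]
t=19: x=[12.3932 19.0499 27.2345 20.9291 4.0648 5.7987 4.4106 7.7073 0.6371 4.0935] k=[15 16 29 16 6 10 1 6 6 5]
t=20: x=[13.9875 15.7037 26.7465 15.7760 6.6437 9.4266 1.7447 5.9924 6.3005 5.4355] k=[14 14 31 13 3 11 6 1 5 3]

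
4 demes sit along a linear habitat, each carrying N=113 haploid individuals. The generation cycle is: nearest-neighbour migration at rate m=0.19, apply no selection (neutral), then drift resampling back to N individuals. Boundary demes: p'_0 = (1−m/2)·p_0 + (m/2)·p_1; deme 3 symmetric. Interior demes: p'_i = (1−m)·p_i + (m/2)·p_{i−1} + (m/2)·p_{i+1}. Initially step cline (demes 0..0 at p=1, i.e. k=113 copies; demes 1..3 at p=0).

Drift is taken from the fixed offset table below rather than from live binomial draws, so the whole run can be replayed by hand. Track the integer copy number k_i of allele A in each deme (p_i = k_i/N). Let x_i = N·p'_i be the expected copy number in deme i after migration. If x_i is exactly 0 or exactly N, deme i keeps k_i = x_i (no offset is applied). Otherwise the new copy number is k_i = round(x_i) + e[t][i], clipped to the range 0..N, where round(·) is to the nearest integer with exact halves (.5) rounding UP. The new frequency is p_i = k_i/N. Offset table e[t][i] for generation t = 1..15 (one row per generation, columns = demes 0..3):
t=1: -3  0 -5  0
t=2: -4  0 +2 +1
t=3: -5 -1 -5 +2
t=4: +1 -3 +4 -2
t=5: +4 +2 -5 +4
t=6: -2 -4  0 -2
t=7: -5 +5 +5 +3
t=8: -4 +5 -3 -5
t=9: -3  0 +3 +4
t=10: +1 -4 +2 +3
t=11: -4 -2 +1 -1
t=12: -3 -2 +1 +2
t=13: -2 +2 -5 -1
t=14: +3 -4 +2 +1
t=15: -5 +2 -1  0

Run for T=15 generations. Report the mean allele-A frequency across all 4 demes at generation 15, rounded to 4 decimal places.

t=0: k=[113 0 0 0]
t=1: x=[102.2650 10.7350 0.0000 0.0000] k=[99 11 0 0]
t=2: x=[90.6400 18.3150 1.0450 0.0000] k=[87 18 3 0]
t=3: x=[80.4450 23.1300 4.1400 0.2850] k=[75 22 0 2]
t=4: x=[69.9650 24.9450 2.2800 1.8100] k=[71 22 6 0]
t=5: x=[66.3450 25.1350 6.9500 0.5700] k=[70 27 2 5]
t=6: x=[65.9150 28.7100 4.6600 4.7150] k=[64 25 5 3]
t=7: x=[60.2950 26.8050 6.7100 3.1900] k=[55 32 12 6]
t=8: x=[52.8150 32.2850 13.3300 6.5700] k=[49 37 10 2]
t=9: x=[47.8600 35.5750 11.8050 2.7600] k=[45 36 15 7]
t=10: x=[44.1450 34.8600 16.2350 7.7600] k=[45 31 18 11]
t=11: x=[43.6700 31.0950 18.5700 11.6650] k=[40 29 20 11]
t=12: x=[38.9550 29.1900 20.0000 11.8550] k=[36 27 21 14]
t=13: x=[35.1450 27.2850 20.9050 14.6650] k=[33 29 16 14]
t=14: x=[32.6200 28.1450 17.0450 14.1900] k=[36 24 19 15]
t=15: x=[34.8600 24.6650 19.0950 15.3800] k=[30 27 18 15]

0.1991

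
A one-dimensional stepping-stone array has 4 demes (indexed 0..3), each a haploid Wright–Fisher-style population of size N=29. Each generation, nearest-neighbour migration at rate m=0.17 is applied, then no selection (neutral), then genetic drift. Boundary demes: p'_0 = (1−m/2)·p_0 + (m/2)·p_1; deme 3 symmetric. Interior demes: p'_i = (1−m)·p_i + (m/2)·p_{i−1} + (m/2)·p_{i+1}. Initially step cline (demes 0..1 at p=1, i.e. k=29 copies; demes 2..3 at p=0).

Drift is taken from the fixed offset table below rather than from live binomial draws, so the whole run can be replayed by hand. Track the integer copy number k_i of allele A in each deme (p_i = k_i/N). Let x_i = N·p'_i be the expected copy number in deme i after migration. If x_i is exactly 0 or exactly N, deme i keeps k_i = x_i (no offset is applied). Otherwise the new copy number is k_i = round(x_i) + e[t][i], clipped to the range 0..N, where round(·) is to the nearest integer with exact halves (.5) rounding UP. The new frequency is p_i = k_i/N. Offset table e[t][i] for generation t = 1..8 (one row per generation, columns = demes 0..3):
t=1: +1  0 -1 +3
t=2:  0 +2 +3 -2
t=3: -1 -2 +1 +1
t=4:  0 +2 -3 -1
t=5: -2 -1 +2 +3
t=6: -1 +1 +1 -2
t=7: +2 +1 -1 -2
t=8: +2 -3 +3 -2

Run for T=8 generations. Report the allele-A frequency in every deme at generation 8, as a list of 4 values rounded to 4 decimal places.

[1.0000, 0.6207, 0.4483, 0.0345]

t=0: k=[29 29 0 0]
t=1: x=[29.0000 26.5350 2.4650 0.0000] k=[29 27 1 0]
t=2: x=[28.8300 24.9600 3.1250 0.0850] k=[29 27 6 0]
t=3: x=[28.8300 25.3850 7.2750 0.5100] k=[28 23 8 2]
t=4: x=[27.5750 22.1500 8.7650 2.5100] k=[28 24 6 2]
t=5: x=[27.6600 22.8100 7.1900 2.3400] k=[26 22 9 5]
t=6: x=[25.6600 21.2350 9.7650 5.3400] k=[25 22 11 3]
t=7: x=[24.7450 21.3200 11.2550 3.6800] k=[27 22 10 2]
t=8: x=[26.5750 21.4050 10.3400 2.6800] k=[29 18 13 1]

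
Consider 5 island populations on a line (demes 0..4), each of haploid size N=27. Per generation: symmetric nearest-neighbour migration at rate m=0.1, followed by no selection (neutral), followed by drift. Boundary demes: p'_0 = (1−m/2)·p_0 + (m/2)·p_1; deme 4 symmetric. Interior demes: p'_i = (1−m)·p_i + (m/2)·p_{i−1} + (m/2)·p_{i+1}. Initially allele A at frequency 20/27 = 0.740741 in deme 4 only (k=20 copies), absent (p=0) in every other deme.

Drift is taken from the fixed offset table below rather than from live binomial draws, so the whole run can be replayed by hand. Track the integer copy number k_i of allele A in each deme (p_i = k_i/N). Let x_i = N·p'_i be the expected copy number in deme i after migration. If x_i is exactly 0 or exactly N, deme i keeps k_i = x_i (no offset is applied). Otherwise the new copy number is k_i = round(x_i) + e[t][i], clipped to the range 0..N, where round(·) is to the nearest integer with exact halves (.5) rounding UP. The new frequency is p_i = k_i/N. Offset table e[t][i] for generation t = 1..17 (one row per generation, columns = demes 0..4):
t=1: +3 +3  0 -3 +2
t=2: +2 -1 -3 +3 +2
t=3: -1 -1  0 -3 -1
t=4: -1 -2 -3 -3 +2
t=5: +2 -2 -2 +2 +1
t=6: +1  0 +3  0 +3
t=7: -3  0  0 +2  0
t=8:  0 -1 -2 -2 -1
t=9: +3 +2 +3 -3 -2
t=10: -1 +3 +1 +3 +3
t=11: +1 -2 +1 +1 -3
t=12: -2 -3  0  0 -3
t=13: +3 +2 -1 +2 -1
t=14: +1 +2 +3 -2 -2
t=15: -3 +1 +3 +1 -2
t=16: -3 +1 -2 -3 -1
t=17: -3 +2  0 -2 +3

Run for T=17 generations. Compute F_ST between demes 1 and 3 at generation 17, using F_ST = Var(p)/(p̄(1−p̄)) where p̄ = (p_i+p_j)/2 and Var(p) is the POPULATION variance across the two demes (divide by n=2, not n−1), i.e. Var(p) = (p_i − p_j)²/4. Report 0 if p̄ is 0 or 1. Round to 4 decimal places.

0.0169

t=0: k=[0 0 0 0 20]
t=1: x=[0.0000 0.0000 0.0000 1.0000 19.0000] k=[0 0 0 0 21]
t=2: x=[0.0000 0.0000 0.0000 1.0500 19.9500] k=[0 0 0 4 22]
t=3: x=[0.0000 0.0000 0.2000 4.7000 21.1000] k=[0 0 0 2 20]
t=4: x=[0.0000 0.0000 0.1000 2.8000 19.1000] k=[0 0 0 0 21]
t=5: x=[0.0000 0.0000 0.0000 1.0500 19.9500] k=[0 0 0 3 21]
t=6: x=[0.0000 0.0000 0.1500 3.7500 20.1000] k=[0 0 3 4 23]
t=7: x=[0.0000 0.1500 2.9000 4.9000 22.0500] k=[0 0 3 7 22]
t=8: x=[0.0000 0.1500 3.0500 7.5500 21.2500] k=[0 0 1 6 20]
t=9: x=[0.0000 0.0500 1.2000 6.4500 19.3000] k=[0 2 4 3 17]
t=10: x=[0.1000 2.0000 3.8500 3.7500 16.3000] k=[0 5 5 7 19]
t=11: x=[0.2500 4.7500 5.1000 7.5000 18.4000] k=[1 3 6 9 15]
t=12: x=[1.1000 3.0500 6.0000 9.1500 14.7000] k=[0 0 6 9 12]
t=13: x=[0.0000 0.3000 5.8500 9.0000 11.8500] k=[0 2 5 11 11]
t=14: x=[0.1000 2.0500 5.1500 10.7000 11.0000] k=[1 4 8 9 9]
t=15: x=[1.1500 4.0500 7.8500 8.9500 9.0000] k=[0 5 11 10 7]
t=16: x=[0.2500 5.0500 10.6500 9.9000 7.1500] k=[0 6 9 7 6]
t=17: x=[0.3000 5.8500 8.7500 7.0500 6.0500] k=[0 8 9 5 9]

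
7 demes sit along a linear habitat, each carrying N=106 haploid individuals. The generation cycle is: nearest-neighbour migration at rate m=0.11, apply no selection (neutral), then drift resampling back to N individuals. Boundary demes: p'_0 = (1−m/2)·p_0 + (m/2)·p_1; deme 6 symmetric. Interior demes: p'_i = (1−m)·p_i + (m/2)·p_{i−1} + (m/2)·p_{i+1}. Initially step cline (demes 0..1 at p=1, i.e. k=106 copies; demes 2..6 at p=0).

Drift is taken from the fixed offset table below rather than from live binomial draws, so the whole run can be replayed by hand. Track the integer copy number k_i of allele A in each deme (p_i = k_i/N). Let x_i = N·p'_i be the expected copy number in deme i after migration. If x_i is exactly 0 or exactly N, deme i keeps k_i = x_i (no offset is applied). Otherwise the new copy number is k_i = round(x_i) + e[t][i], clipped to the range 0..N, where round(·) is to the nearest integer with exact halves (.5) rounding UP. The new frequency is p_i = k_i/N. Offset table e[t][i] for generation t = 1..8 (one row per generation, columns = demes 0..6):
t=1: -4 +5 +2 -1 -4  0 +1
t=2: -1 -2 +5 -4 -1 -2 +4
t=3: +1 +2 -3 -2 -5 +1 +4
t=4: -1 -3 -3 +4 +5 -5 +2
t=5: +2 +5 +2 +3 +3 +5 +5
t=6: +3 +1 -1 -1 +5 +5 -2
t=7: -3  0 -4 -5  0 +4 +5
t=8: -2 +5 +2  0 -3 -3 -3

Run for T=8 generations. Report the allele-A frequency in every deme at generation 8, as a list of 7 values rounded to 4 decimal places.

t=0: k=[106 106 0 0 0 0 0]
t=1: x=[106.0000 100.1700 5.8300 0.0000 0.0000 0.0000 0.0000] k=[106 105 8 0 0 0 0]
t=2: x=[105.9450 99.7200 12.8950 0.4400 0.0000 0.0000 0.0000] k=[105 98 18 0 0 0 0]
t=3: x=[104.6150 93.9850 21.4100 0.9900 0.0000 0.0000 0.0000] k=[106 96 18 0 0 0 0]
t=4: x=[105.4500 92.2600 21.3000 0.9900 0.0000 0.0000 0.0000] k=[104 89 18 5 0 0 0]
t=5: x=[103.1750 85.9200 21.1900 5.4400 0.2750 0.0000 0.0000] k=[105 91 23 8 3 0 0]
t=6: x=[104.2300 88.0300 25.9150 8.5500 3.1100 0.1650 0.0000] k=[106 89 25 8 8 5 0]
t=7: x=[105.0650 86.4150 27.5850 8.9350 7.8350 4.8900 0.2750] k=[102 86 24 4 8 9 5]
t=8: x=[101.1200 83.4700 26.3100 5.3200 7.8350 8.7250 5.2200] k=[99 88 28 5 5 6 2]

[0.9340, 0.8302, 0.2642, 0.0472, 0.0472, 0.0566, 0.0189]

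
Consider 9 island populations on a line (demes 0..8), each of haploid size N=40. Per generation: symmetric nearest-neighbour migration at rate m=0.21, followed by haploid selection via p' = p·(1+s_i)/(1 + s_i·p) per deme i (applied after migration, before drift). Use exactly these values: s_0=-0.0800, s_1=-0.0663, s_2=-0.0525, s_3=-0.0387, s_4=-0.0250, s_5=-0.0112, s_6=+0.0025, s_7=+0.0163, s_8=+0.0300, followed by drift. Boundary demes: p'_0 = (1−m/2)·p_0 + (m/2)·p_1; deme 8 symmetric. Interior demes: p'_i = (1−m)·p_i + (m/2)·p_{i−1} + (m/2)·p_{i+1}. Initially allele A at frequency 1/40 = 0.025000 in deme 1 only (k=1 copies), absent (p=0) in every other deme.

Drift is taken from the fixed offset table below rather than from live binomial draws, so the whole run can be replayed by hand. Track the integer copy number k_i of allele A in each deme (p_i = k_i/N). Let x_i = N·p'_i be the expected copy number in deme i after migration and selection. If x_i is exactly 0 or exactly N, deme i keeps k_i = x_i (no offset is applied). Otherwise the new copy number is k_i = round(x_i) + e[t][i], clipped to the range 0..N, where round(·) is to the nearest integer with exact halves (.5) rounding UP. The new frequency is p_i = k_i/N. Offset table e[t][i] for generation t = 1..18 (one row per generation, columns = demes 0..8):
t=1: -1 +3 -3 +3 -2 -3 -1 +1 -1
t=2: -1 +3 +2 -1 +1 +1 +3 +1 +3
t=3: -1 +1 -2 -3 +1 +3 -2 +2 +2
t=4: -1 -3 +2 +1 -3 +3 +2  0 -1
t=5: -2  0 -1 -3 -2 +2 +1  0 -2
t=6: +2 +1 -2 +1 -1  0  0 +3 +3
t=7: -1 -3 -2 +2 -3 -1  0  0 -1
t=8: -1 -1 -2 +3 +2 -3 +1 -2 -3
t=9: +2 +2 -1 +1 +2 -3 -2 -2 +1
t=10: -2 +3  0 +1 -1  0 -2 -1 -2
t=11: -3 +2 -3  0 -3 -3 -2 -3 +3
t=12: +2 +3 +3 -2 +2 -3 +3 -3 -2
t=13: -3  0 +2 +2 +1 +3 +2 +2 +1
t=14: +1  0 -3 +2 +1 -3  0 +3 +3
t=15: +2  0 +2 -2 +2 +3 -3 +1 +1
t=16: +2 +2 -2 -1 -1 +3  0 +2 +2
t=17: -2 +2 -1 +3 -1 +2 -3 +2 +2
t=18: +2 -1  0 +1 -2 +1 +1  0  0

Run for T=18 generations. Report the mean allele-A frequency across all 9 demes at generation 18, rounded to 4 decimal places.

t=0: k=[0 1 0 0 0 0 0 0 0]
t=1: x=[0.0966 0.7386 0.0995 0.0000 0.0000 0.0000 0.0000 0.0000 0.0000] k=[0 4 0 0 0 0 0 0 0]
t=2: x=[0.3867 2.9660 0.3982 0.0000 0.0000 0.0000 0.0000 0.0000 0.0000] k=[0 6 2 0 0 0 0 0 0]
t=3: x=[0.5803 4.6600 2.1001 0.2019 0.0000 0.0000 0.0000 0.0000 0.0000] k=[0 6 0 0 0 0 0 0 0]
t=4: x=[0.5803 4.4608 0.5974 0.0000 0.0000 0.0000 0.0000 0.0000 0.0000] k=[0 1 3 0 0 0 0 0 0]
t=5: x=[0.0966 1.0336 2.3527 0.3029 0.0000 0.0000 0.0000 0.0000 0.0000] k=[0 1 1 0 0 0 0 0 0]
t=6: x=[0.0966 0.8369 0.8490 0.1009 0.0000 0.0000 0.0000 0.0000 0.0000] k=[2 2 0 1 0 0 0 0 0]
t=7: x=[1.8474 1.6763 0.2986 0.7600 0.1024 0.0000 0.0000 0.0000 0.0000] k=[1 0 0 3 0 0 0 0 0]
t=8: x=[0.8249 0.0981 0.2986 2.2835 0.3072 0.0000 0.0000 0.0000 0.0000] k=[0 0 0 5 2 0 0 0 0]
t=9: x=[0.0000 0.0000 0.4978 4.0152 2.0551 0.2077 0.0000 0.0000 0.0000] k=[0 0 0 5 4 0 0 0 0]
t=10: x=[0.0000 0.0000 0.4978 4.2187 3.6012 0.4153 0.0000 0.0000 0.0000] k=[0 0 0 5 3 0 0 0 0]
t=11: x=[0.0000 0.0000 0.4978 4.1169 2.8277 0.3115 0.0000 0.0000 0.0000] k=[0 0 0 4 0 0 0 0 0]
t=12: x=[0.0000 0.0000 0.3982 3.0470 0.4096 0.0000 0.0000 0.0000 0.0000] k=[0 0 3 1 2 0 0 0 0]
t=13: x=[0.0000 0.2943 2.3527 1.2657 1.6446 0.2077 0.0000 0.0000 0.0000] k=[0 0 4 3 3 3 0 0 0]
t=14: x=[0.0000 0.3924 3.3076 2.9938 2.9305 2.6569 0.3158 0.0000 0.0000] k=[0 0 0 5 4 0 0 0 0]
t=15: x=[0.0000 0.0000 0.4978 4.2187 3.6012 0.4153 0.0000 0.0000 0.0000] k=[0 0 2 2 6 3 0 0 0]
t=16: x=[0.0000 0.1961 1.7000 2.3318 5.1503 2.9689 0.3158 0.0000 0.0000] k=[0 2 0 1 4 6 0 0 0]
t=17: x=[0.1933 1.4791 0.2986 1.1645 3.8069 5.1096 0.6316 0.0000 0.0000] k=[0 3 0 4 3 7 0 0 0]
t=18: x=[0.2900 2.2216 0.6971 3.3518 3.4445 5.7890 0.7368 0.0000 0.0000] k=[2 1 1 4 1 7 2 0 0]

0.0500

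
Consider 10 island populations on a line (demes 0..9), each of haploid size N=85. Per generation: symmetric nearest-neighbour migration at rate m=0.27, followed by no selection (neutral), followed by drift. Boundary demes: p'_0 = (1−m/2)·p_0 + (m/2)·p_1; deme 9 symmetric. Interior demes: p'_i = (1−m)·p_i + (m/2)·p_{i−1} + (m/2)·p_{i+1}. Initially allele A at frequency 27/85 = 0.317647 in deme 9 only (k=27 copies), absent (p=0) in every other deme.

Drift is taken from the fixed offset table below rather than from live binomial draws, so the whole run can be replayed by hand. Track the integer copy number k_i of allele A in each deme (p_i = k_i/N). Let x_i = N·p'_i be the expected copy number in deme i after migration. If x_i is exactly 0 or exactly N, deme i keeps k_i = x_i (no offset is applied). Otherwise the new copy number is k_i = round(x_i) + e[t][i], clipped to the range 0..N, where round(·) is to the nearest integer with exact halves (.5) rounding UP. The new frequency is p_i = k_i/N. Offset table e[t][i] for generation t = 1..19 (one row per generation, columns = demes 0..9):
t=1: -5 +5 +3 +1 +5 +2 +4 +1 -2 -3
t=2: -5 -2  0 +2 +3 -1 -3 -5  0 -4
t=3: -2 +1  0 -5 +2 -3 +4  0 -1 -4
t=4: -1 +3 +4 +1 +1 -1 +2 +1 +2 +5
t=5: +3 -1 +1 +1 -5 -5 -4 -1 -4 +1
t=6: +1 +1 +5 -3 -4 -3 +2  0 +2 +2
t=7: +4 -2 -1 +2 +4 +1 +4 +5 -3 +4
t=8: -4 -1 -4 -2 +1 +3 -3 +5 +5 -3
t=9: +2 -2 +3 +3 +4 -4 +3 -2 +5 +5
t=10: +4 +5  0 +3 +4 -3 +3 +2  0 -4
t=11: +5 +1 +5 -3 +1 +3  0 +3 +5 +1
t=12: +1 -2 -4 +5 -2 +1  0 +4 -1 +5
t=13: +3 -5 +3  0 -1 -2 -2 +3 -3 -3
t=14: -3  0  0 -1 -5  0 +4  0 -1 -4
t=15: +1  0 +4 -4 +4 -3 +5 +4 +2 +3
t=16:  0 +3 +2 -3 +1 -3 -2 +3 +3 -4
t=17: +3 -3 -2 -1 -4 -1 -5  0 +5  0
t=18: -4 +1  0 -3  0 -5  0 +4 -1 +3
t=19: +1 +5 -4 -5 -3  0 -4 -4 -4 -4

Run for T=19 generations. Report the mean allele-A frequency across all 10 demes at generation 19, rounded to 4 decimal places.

t=0: k=[0 0 0 0 0 0 0 0 0 27]
t=1: x=[0.0000 0.0000 0.0000 0.0000 0.0000 0.0000 0.0000 0.0000 3.6450 23.3550] k=[0 0 0 0 0 0 0 0 2 20]
t=2: x=[0.0000 0.0000 0.0000 0.0000 0.0000 0.0000 0.0000 0.2700 4.1600 17.5700] k=[0 0 0 0 0 0 0 0 4 14]
t=3: x=[0.0000 0.0000 0.0000 0.0000 0.0000 0.0000 0.0000 0.5400 4.8100 12.6500] k=[0 0 0 0 0 0 0 1 4 9]
t=4: x=[0.0000 0.0000 0.0000 0.0000 0.0000 0.0000 0.1350 1.2700 4.2700 8.3250] k=[0 0 0 0 0 0 2 2 6 13]
t=5: x=[0.0000 0.0000 0.0000 0.0000 0.0000 0.2700 1.7300 2.5400 6.4050 12.0550] k=[0 0 0 0 0 0 0 2 2 13]
t=6: x=[0.0000 0.0000 0.0000 0.0000 0.0000 0.0000 0.2700 1.7300 3.4850 11.5150] k=[0 0 0 0 0 0 2 2 5 14]
t=7: x=[0.0000 0.0000 0.0000 0.0000 0.0000 0.2700 1.7300 2.4050 5.8100 12.7850] k=[0 0 0 0 0 1 6 7 3 17]
t=8: x=[0.0000 0.0000 0.0000 0.0000 0.1350 1.5400 5.4600 6.3250 5.4300 15.1100] k=[0 0 0 0 1 5 2 11 10 12]
t=9: x=[0.0000 0.0000 0.0000 0.1350 1.4050 4.0550 3.6200 9.6500 10.4050 11.7300] k=[0 0 0 3 5 0 7 8 15 17]
t=10: x=[0.0000 0.0000 0.4050 2.8650 4.0550 1.6200 6.1900 8.8100 14.3250 16.7300] k=[0 0 0 6 8 0 9 11 14 13]
t=11: x=[0.0000 0.0000 0.8100 5.4600 6.6500 2.2950 8.0550 11.1350 13.4600 13.1350] k=[0 0 6 2 8 5 8 14 18 14]
t=12: x=[0.0000 0.8100 4.6500 3.3500 6.7850 5.8100 8.4050 13.7300 16.9200 14.5400] k=[0 0 1 8 5 7 8 18 16 20]
t=13: x=[0.0000 0.1350 1.8100 6.6500 5.6750 6.8650 9.2150 16.3800 16.8100 19.4600] k=[0 0 5 7 5 5 7 19 14 16]
t=14: x=[0.0000 0.6750 4.5950 6.4600 5.2700 5.2700 8.3500 16.7050 14.9450 15.7300] k=[0 1 5 5 0 5 12 17 14 12]
t=15: x=[0.1350 1.4050 4.4600 4.3250 1.3500 5.2700 11.7300 15.9200 14.1350 12.2700] k=[1 1 8 0 5 2 17 20 16 15]
t=16: x=[1.0000 1.9450 5.9750 1.7550 3.9200 4.4300 15.3800 19.0550 16.4050 15.1350] k=[1 5 8 0 5 1 13 22 19 11]
t=17: x=[1.5400 4.8650 6.5150 1.7550 3.7850 3.1600 12.5950 20.3800 18.3250 12.0800] k=[5 2 5 1 0 2 8 20 23 12]
t=18: x=[4.5950 2.8100 4.0550 1.4050 0.4050 2.5400 8.8100 18.7850 21.1100 13.4850] k=[1 4 4 0 0 0 9 23 20 16]
t=19: x=[1.4050 3.5950 3.4600 0.5400 0.0000 1.2150 9.6750 20.7050 19.8650 16.5400] k=[2 9 0 0 0 1 6 17 16 13]

0.0753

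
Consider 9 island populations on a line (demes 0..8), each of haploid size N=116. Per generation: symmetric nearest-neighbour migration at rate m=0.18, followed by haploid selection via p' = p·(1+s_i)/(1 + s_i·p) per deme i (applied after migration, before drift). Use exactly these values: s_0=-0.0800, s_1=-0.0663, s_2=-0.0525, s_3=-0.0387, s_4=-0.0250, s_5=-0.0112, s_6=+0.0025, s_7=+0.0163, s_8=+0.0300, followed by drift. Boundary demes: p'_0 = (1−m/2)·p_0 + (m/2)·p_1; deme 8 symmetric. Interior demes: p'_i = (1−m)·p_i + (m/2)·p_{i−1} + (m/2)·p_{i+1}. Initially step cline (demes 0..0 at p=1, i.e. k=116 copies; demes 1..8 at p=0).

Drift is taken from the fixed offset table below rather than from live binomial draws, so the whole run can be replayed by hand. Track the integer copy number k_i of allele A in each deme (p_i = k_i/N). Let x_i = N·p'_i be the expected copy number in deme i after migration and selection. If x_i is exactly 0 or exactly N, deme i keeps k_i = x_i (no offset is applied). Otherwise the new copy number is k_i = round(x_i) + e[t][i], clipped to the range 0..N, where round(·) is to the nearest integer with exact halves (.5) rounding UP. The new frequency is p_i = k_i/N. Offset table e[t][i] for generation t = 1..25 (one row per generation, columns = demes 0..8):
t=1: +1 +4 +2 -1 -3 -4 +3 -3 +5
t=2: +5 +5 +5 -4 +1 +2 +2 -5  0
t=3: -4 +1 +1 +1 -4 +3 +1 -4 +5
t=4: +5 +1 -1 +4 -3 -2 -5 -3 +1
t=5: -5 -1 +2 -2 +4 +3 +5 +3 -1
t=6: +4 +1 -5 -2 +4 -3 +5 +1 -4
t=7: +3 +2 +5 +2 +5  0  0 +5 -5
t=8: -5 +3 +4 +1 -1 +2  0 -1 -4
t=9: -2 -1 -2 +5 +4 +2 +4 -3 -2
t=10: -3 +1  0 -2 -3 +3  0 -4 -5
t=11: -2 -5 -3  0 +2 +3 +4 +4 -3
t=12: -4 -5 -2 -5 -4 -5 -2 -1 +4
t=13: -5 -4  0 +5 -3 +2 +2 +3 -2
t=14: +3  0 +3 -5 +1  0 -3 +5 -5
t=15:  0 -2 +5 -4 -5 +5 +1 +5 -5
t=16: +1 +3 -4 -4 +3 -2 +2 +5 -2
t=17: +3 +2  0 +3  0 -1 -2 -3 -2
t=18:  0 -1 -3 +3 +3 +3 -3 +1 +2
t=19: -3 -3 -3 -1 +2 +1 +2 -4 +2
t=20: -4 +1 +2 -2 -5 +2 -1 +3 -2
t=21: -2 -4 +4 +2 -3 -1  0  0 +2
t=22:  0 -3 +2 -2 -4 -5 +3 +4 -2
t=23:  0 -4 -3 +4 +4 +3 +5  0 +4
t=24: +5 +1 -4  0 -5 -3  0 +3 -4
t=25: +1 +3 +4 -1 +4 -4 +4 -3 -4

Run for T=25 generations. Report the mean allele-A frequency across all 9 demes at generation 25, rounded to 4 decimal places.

t=0: k=[116 0 0 0 0 0 0 0 0]
t=1: x=[104.7403 9.8063 0.0000 0.0000 0.0000 0.0000 0.0000 0.0000 0.0000] k=[106 14 0 0 0 0 0 0 0]
t=2: x=[96.3990 19.8650 1.1945 0.0000 0.0000 0.0000 0.0000 0.0000 0.0000] k=[101 25 6 0 0 0 0 0 0]
t=3: x=[92.6433 28.6253 6.8157 0.5192 0.0000 0.0000 0.0000 0.0000 0.0000] k=[89 30 8 2 0 0 0 0 0]
t=4: x=[81.7109 31.7246 8.9828 2.2705 0.1755 0.0000 0.0000 0.0000 0.0000] k=[87 33 8 6 0 0 0 0 0]
t=5: x=[80.1067 33.9398 9.5850 5.4320 0.5266 0.0000 0.0000 0.0000 0.0000] k=[75 33 12 3 5 0 0 0 0]
t=6: x=[68.9069 33.2396 12.4671 3.8407 4.2648 0.4450 0.0000 0.0000 0.0000] k=[73 34 7 2 8 0 0 0 0]
t=7: x=[67.1489 33.4244 8.5433 2.8772 6.5811 0.7120 0.0000 0.0000 0.0000] k=[70 35 14 5 12 1 0 0 0]
t=8: x=[64.4745 34.5725 14.3865 6.2041 10.1432 1.8791 0.0902 0.0000 0.0000] k=[59 38 18 7 9 4 0 0 0]
t=9: x=[54.6954 36.3561 17.9755 7.8753 8.1755 4.0458 0.3609 0.0000 0.0000] k=[53 35 16 13 12 6 4 0 0]
t=10: x=[49.0061 33.2591 16.6559 12.7259 11.2894 6.2926 3.8292 0.3658 0.0000] k=[46 34 17 11 8 9 4 0 0]
t=11: x=[42.6476 31.9381 17.1854 10.8747 8.1657 8.3721 4.0999 0.3658 0.0000] k=[41 27 14 11 10 11 8 4 0]
t=12: x=[37.5911 25.6917 14.2136 10.7876 9.9473 10.5317 7.9284 4.0629 0.3708] k=[34 21 12 6 6 6 6 3 4]
t=13: x=[30.9033 20.1903 11.6907 6.3006 5.8576 5.9362 5.7436 3.4132 4.0232] k=[26 16 12 11 3 8 8 6 2]
t=14: x=[23.4988 15.5908 11.6907 10.0033 4.0694 7.4709 7.8382 5.9100 2.4293] k=[26 16 15 5 5 7 5 11 0]
t=15: x=[23.4988 15.8478 13.5319 5.6829 5.0561 6.5698 5.7336 9.6116 1.0194] k=[23 14 19 2 0 12 7 15 0]
t=16: x=[20.7321 14.3736 16.2516 3.2240 1.2288 10.3632 8.1890 13.1169 1.3900] k=[22 17 12 0 4 8 10 18 0]
t=17: x=[20.1251 16.0286 10.8288 1.3849 3.9034 7.7383 10.5640 15.8803 1.6679] k=[23 18 11 4 4 7 9 13 0]
t=18: x=[21.0737 16.8097 10.4746 4.4577 4.1671 6.8372 9.2011 11.6382 1.2047] k=[21 16 7 7 7 10 6 13 3]
t=19: x=[19.1778 14.7348 7.4262 6.7449 7.0994 9.2734 7.0064 11.6382 4.0130] k=[16 12 4 6 9 10 9 8 6]
t=20: x=[14.5457 10.9411 4.6531 5.8662 8.6159 9.7192 9.0208 8.0300 6.3552] k=[11 12 7 4 4 12 8 11 4]
t=21: x=[10.2814 10.7708 6.8252 4.1106 4.6067 10.8091 8.6500 10.2501 4.7632] k=[8 7 11 6 2 10 9 10 7]
t=22: x=[7.3171 6.9858 9.6998 5.8662 3.0050 9.0951 9.2011 9.7839 7.4740] k=[7 4 12 4 0 4 12 14 5]
t=23: x=[6.2205 4.6725 10.0536 4.1974 0.7021 4.3130 11.4858 13.1979 5.9753] k=[6 1 7 8 5 7 16 13 10]
t=24: x=[5.1256 1.8602 6.2246 7.3631 5.3200 7.5501 14.9525 13.1878 10.5501] k=[10 3 2 7 0 5 15 16 7]
t=25: x=[8.6765 3.3120 2.4094 5.7022 1.0532 5.3918 14.2211 15.3136 8.0281] k=[10 6 6 5 5 1 18 12 4]

0.0642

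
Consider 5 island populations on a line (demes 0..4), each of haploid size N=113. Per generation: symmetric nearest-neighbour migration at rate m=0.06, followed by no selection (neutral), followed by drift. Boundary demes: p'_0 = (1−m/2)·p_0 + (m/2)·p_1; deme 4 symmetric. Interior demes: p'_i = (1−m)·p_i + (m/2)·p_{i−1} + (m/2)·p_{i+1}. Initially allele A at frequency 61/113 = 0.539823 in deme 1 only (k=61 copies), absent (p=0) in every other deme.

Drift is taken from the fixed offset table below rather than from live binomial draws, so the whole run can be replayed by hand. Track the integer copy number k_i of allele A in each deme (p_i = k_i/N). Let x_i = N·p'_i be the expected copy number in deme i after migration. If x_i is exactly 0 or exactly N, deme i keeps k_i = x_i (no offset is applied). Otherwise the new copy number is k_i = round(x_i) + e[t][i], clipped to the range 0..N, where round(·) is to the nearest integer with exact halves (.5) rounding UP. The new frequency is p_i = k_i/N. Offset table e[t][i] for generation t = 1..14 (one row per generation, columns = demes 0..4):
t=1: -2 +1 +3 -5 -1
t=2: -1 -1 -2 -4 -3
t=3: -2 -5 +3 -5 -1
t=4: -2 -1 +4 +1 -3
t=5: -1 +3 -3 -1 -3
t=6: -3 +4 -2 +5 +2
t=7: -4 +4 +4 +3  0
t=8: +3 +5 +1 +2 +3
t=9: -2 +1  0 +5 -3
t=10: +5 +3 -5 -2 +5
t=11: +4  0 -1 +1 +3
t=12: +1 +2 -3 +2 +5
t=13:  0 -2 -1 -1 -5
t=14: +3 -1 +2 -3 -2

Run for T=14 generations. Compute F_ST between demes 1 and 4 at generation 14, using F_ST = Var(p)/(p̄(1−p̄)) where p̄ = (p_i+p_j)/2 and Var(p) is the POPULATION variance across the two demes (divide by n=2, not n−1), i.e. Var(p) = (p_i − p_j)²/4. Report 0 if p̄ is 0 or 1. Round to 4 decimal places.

0.1517

t=0: k=[0 61 0 0 0]
t=1: x=[1.8300 57.3400 1.8300 0.0000 0.0000] k=[0 58 5 0 0]
t=2: x=[1.7400 54.6700 6.4400 0.1500 0.0000] k=[1 54 4 0 0]
t=3: x=[2.5900 50.9100 5.3800 0.1200 0.0000] k=[1 46 8 0 0]
t=4: x=[2.3500 43.5100 8.9000 0.2400 0.0000] k=[0 43 13 1 0]
t=5: x=[1.2900 40.8100 13.5400 1.3300 0.0300] k=[0 44 11 0 0]
t=6: x=[1.3200 41.6900 11.6600 0.3300 0.0000] k=[0 46 10 5 0]
t=7: x=[1.3800 43.5400 10.9300 5.0000 0.1500] k=[0 48 15 8 0]
t=8: x=[1.4400 45.5700 15.7800 7.9700 0.2400] k=[4 51 17 10 3]
t=9: x=[5.4100 48.5700 17.8100 10.0000 3.2100] k=[3 50 18 15 0]
t=10: x=[4.4100 47.6300 18.8700 14.6400 0.4500] k=[9 51 14 13 5]
t=11: x=[10.2600 48.6300 15.0800 12.7900 5.2400] k=[14 49 14 14 8]
t=12: x=[15.0500 46.9000 15.0500 13.8200 8.1800] k=[16 49 12 16 13]
t=13: x=[16.9900 46.9000 13.2300 15.7900 13.0900] k=[17 45 12 15 8]
t=14: x=[17.8400 43.1700 13.0800 14.7000 8.2100] k=[21 42 15 12 6]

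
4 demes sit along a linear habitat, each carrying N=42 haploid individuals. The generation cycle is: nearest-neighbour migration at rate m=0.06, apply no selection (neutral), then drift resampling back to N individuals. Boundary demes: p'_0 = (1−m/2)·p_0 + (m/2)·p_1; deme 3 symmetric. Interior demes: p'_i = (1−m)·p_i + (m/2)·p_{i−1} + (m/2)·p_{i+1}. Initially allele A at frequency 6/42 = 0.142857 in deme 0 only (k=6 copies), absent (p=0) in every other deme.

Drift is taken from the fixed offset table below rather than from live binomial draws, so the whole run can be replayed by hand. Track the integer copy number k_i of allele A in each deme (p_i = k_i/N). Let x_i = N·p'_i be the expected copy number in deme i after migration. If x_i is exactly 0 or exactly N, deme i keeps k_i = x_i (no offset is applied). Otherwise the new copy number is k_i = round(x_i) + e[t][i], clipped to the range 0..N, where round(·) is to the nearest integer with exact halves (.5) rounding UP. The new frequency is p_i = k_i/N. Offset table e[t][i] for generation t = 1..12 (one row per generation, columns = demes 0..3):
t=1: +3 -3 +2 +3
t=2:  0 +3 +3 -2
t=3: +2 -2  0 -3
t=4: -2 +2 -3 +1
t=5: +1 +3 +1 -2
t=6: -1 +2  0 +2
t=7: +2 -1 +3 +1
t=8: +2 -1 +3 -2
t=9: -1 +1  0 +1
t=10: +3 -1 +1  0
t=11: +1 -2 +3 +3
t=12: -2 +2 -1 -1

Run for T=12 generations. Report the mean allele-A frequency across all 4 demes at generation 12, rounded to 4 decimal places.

0.2083

t=0: k=[6 0 0 0]
t=1: x=[5.8200 0.1800 0.0000 0.0000] k=[9 0 0 0]
t=2: x=[8.7300 0.2700 0.0000 0.0000] k=[9 3 0 0]
t=3: x=[8.8200 3.0900 0.0900 0.0000] k=[11 1 0 0]
t=4: x=[10.7000 1.2700 0.0300 0.0000] k=[9 3 0 0]
t=5: x=[8.8200 3.0900 0.0900 0.0000] k=[10 6 1 0]
t=6: x=[9.8800 5.9700 1.1200 0.0300] k=[9 8 1 2]
t=7: x=[8.9700 7.8200 1.2400 1.9700] k=[11 7 4 3]
t=8: x=[10.8800 7.0300 4.0600 3.0300] k=[13 6 7 1]
t=9: x=[12.7900 6.2400 6.7900 1.1800] k=[12 7 7 2]
t=10: x=[11.8500 7.1500 6.8500 2.1500] k=[15 6 8 2]
t=11: x=[14.7300 6.3300 7.7600 2.1800] k=[16 4 11 5]
t=12: x=[15.6400 4.5700 10.6100 5.1800] k=[14 7 10 4]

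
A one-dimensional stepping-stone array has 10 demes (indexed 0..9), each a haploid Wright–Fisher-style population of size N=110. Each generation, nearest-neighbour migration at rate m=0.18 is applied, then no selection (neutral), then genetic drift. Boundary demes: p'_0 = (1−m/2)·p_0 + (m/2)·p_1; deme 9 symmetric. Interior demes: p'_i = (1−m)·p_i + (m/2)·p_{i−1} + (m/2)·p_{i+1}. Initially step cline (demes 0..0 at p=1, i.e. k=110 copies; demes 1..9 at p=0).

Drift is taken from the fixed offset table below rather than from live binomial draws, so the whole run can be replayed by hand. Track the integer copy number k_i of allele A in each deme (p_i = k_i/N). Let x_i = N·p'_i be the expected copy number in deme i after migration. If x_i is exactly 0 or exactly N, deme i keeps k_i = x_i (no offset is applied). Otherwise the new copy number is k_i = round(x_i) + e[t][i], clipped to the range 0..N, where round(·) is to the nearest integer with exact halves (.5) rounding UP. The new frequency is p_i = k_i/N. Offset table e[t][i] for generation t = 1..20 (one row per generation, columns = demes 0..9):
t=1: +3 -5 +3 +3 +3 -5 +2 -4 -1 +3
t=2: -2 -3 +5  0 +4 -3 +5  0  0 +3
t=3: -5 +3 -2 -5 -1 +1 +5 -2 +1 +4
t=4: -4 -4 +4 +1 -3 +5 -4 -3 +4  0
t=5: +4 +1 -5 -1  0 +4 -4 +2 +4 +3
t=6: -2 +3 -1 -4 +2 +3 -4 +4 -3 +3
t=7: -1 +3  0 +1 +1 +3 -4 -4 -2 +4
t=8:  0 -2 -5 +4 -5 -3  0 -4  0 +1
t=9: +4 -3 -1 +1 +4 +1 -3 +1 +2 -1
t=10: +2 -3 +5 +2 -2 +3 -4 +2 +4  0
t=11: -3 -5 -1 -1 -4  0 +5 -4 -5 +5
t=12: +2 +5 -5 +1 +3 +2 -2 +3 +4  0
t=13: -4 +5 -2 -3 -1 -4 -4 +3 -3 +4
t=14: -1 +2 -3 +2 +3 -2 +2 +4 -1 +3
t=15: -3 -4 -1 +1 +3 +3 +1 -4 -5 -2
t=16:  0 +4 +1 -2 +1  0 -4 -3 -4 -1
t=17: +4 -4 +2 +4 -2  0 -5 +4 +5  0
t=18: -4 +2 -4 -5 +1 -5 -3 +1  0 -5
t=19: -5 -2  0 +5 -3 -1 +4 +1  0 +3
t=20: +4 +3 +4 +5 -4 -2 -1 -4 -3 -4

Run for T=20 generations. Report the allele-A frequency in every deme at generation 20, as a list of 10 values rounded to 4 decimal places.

[0.3182, 0.2636, 0.1636, 0.1455, 0.0000, 0.0000, 0.0364, 0.0182, 0.0182, 0.0000]

t=0: k=[110 0 0 0 0 0 0 0 0 0]
t=1: x=[100.1000 9.9000 0.0000 0.0000 0.0000 0.0000 0.0000 0.0000 0.0000 0.0000] k=[103 5 0 0 0 0 0 0 0 0]
t=2: x=[94.1800 13.3700 0.4500 0.0000 0.0000 0.0000 0.0000 0.0000 0.0000 0.0000] k=[92 10 5 0 0 0 0 0 0 0]
t=3: x=[84.6200 16.9300 5.0000 0.4500 0.0000 0.0000 0.0000 0.0000 0.0000 0.0000] k=[80 20 3 0 0 0 0 0 0 0]
t=4: x=[74.6000 23.8700 4.2600 0.2700 0.0000 0.0000 0.0000 0.0000 0.0000 0.0000] k=[71 20 8 1 0 0 0 0 0 0]
t=5: x=[66.4100 23.5100 8.4500 1.5400 0.0900 0.0000 0.0000 0.0000 0.0000 0.0000] k=[70 25 3 1 0 0 0 0 0 0]
t=6: x=[65.9500 27.0700 4.8000 1.0900 0.0900 0.0000 0.0000 0.0000 0.0000 0.0000] k=[64 30 4 0 2 0 0 0 0 0]
t=7: x=[60.9400 30.7200 5.9800 0.5400 1.6400 0.1800 0.0000 0.0000 0.0000 0.0000] k=[60 34 6 2 3 3 0 0 0 0]
t=8: x=[57.6600 33.8200 8.1600 2.4500 2.9100 2.7300 0.2700 0.0000 0.0000 0.0000] k=[58 32 3 6 0 0 0 0 0 0]
t=9: x=[55.6600 31.7300 5.8800 5.1900 0.5400 0.0000 0.0000 0.0000 0.0000 0.0000] k=[60 29 5 6 5 0 0 0 0 0]
t=10: x=[57.2100 29.6300 7.2500 5.8200 4.6400 0.4500 0.0000 0.0000 0.0000 0.0000] k=[59 27 12 8 3 3 0 0 0 0]
t=11: x=[56.1200 28.5300 12.9900 7.9100 3.4500 2.7300 0.2700 0.0000 0.0000 0.0000] k=[53 24 12 7 0 3 5 0 0 0]
t=12: x=[50.3900 25.5300 12.6300 6.8200 0.9000 2.9100 4.3700 0.4500 0.0000 0.0000] k=[52 31 8 8 4 5 2 3 0 0]
t=13: x=[50.1100 30.8200 10.0700 7.6400 4.4500 4.6400 2.3600 2.6400 0.2700 0.0000] k=[46 36 8 5 3 1 0 6 0 0]
t=14: x=[45.1000 34.3800 10.2500 5.0900 3.0000 1.0900 0.6300 4.9200 0.5400 0.0000] k=[44 36 7 7 6 0 3 9 0 0]
t=15: x=[43.2800 34.1100 9.6100 6.9100 5.5500 0.8100 3.2700 7.6500 0.8100 0.0000] k=[40 30 9 8 9 4 4 4 0 0]
t=16: x=[39.1000 29.0100 10.8000 8.1800 8.4600 4.4500 4.0000 3.6400 0.3600 0.0000] k=[39 33 12 6 9 4 0 1 0 0]
t=17: x=[38.4600 31.6500 13.3500 6.8100 8.2800 4.0900 0.4500 0.8200 0.0900 0.0000] k=[42 28 15 11 6 4 0 5 5 0]
t=18: x=[40.7400 28.0900 15.8100 10.9100 6.2700 3.8200 0.8100 4.5500 4.5500 0.4500] k=[37 30 12 6 7 0 0 6 5 0]
t=19: x=[36.3700 29.0100 13.0800 6.6300 6.2800 0.6300 0.5400 5.3700 4.6400 0.4500] k=[31 27 13 12 3 0 5 6 5 3]
t=20: x=[30.6400 26.1000 14.1700 11.2800 3.5400 0.7200 4.6400 5.8200 4.9100 3.1800] k=[35 29 18 16 0 0 4 2 2 0]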